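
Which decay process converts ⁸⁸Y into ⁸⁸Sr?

ΔA = 88 − 88 = 0; ΔZ = 38 − 39 = -1.
A is unchanged and Z drops by 1 — a proton has become a neutron (β⁺ emission or electron capture).

beta-plus decay or electron capture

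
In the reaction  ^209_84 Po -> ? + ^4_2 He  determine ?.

Conserve mass number: 209 = A + 4, so A = 205.
Conserve atomic number: 84 = Z + 2, so Z = 82.
Z = 82 is lead, so the species is ^205_82 Pb.

Pb-205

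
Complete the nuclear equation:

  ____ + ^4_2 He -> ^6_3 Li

deuteron

Conserve mass number: A + 4 = 6, so A = 2.
Conserve atomic number: Z + 2 = 3, so Z = 1.
A = 2 and Z = 1 is ^2_1 H — a deuteron.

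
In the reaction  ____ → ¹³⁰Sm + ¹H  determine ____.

Eu-131

Conserve mass number: A = 130 + 1, so A = 131.
Conserve atomic number: Z = 62 + 1, so Z = 63.
Z = 63 is europium, so the species is ¹³¹Eu.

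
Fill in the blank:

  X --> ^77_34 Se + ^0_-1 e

Conserve mass number: A = 77 + 0, so A = 77.
Conserve atomic number: Z = 34 − 1, so Z = 33.
Z = 33 is arsenic, so the species is ^77_33 As.

As-77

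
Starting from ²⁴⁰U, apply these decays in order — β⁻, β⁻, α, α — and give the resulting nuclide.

Start: (A, Z) = (240, 92).
After β⁻: (240, 93).
After β⁻: (240, 94).
After α: (236, 92).
After α: (232, 90).
Z = 90 is thorium.

Th-232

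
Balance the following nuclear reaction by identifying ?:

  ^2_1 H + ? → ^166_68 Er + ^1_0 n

Ho-165

Conserve mass number: 2 + A = 166 + 1, so A = 165.
Conserve atomic number: 1 + Z = 68 + 0, so Z = 67.
Z = 67 is holmium, so the species is ^165_67 Ho.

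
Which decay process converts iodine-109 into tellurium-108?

proton emission

ΔA = 108 − 109 = -1; ΔZ = 52 − 53 = -1.
A drops by 1 and Z drops by 1 — a proton was emitted.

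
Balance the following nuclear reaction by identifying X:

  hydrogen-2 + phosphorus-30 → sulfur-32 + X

gamma ray

Conserve mass number: 2 + 30 = 32 + A, so A = 0.
Conserve atomic number: 1 + 15 = 16 + Z, so Z = 0.
A = 0 and Z = 0 is γ — a gamma ray.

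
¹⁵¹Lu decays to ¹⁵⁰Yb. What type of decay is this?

ΔA = 150 − 151 = -1; ΔZ = 70 − 71 = -1.
A drops by 1 and Z drops by 1 — a proton was emitted.

proton emission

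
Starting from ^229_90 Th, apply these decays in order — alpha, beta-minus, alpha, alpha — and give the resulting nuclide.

At-217

Start: (A, Z) = (229, 90).
After α: (225, 88).
After β⁻: (225, 89).
After α: (221, 87).
After α: (217, 85).
Z = 85 is astatine.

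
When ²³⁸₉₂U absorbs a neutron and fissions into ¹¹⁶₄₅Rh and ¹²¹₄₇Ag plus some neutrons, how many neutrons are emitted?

Conserve mass number: 239 = 116 + 121 + k, so k = 239 − 237 = 2.
Check atomic number: 92 = 45 + 47 + 0 = 92. ✓

2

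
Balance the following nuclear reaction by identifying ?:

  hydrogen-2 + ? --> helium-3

Conserve mass number: 2 + A = 3, so A = 1.
Conserve atomic number: 1 + Z = 2, so Z = 1.
A = 1 and Z = 1 is hydrogen-1 — a proton.

proton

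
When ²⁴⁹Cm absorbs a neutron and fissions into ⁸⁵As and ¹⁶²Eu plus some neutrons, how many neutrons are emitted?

Conserve mass number: 250 = 85 + 162 + k, so k = 250 − 247 = 3.
Check atomic number: 96 = 33 + 63 + 0 = 96. ✓

3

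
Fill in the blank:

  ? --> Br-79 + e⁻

Conserve mass number: A = 79 + 0, so A = 79.
Conserve atomic number: Z = 35 − 1, so Z = 34.
Z = 34 is selenium, so the species is Se-79.

Se-79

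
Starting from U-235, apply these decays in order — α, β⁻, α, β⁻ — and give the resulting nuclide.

Th-227

Start: (A, Z) = (235, 92).
After α: (231, 90).
After β⁻: (231, 91).
After α: (227, 89).
After β⁻: (227, 90).
Z = 90 is thorium.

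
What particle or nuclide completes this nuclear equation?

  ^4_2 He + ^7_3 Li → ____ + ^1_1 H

Conserve mass number: 4 + 7 = A + 1, so A = 10.
Conserve atomic number: 2 + 3 = Z + 1, so Z = 4.
Z = 4 is beryllium, so the species is ^10_4 Be.

Be-10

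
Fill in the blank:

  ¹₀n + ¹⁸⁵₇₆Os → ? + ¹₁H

Re-185

Conserve mass number: 1 + 185 = A + 1, so A = 185.
Conserve atomic number: 0 + 76 = Z + 1, so Z = 75.
Z = 75 is rhenium, so the species is ¹⁸⁵₇₅Re.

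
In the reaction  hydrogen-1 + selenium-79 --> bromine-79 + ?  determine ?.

neutron

Conserve mass number: 1 + 79 = 79 + A, so A = 1.
Conserve atomic number: 1 + 34 = 35 + Z, so Z = 0.
A = 1 and Z = 0 is neutron — a neutron.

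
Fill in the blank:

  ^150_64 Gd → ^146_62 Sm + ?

alpha particle

Conserve mass number: 150 = 146 + A, so A = 4.
Conserve atomic number: 64 = 62 + Z, so Z = 2.
A = 4 and Z = 2 is ^4_2 He — an alpha particle.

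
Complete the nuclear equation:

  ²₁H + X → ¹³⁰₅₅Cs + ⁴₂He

Ba-132

Conserve mass number: 2 + A = 130 + 4, so A = 132.
Conserve atomic number: 1 + Z = 55 + 2, so Z = 56.
Z = 56 is barium, so the species is ¹³²₅₆Ba.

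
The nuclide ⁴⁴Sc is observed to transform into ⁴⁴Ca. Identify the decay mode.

beta-plus decay or electron capture

ΔA = 44 − 44 = 0; ΔZ = 20 − 21 = -1.
A is unchanged and Z drops by 1 — a proton has become a neutron (β⁺ emission or electron capture).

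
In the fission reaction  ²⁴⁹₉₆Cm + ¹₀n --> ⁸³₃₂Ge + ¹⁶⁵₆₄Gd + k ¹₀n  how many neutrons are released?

Conserve mass number: 250 = 83 + 165 + k, so k = 250 − 248 = 2.
Check atomic number: 96 = 32 + 64 + 0 = 96. ✓

2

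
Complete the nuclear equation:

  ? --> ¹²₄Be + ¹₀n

Be-13

Conserve mass number: A = 12 + 1, so A = 13.
Conserve atomic number: Z = 4 + 0, so Z = 4.
Z = 4 is beryllium, so the species is ¹³₄Be.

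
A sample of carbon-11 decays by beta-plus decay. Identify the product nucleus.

Beta-plus decay: mass number changes by +0, atomic number by -1.
A: 11 = 11; Z: 6 − 1 = 5.
Z = 5 is boron, so the daughter is boron-11.

B-11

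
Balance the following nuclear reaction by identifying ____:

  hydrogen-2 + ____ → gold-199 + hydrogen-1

Conserve mass number: 2 + A = 199 + 1, so A = 198.
Conserve atomic number: 1 + Z = 79 + 1, so Z = 79.
Z = 79 is gold, so the species is gold-198.

Au-198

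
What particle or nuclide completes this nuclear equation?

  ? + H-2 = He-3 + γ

Conserve mass number: A + 2 = 3 + 0, so A = 1.
Conserve atomic number: Z + 1 = 2 + 0, so Z = 1.
A = 1 and Z = 1 is H-1 — a proton.

proton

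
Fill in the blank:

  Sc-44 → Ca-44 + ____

positron

Conserve mass number: 44 = 44 + A, so A = 0.
Conserve atomic number: 21 = 20 + Z, so Z = 1.
A = 0 and Z = 1 is e⁺ — a positron.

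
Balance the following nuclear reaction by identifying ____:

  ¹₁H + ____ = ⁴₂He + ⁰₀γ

triton

Conserve mass number: 1 + A = 4 + 0, so A = 3.
Conserve atomic number: 1 + Z = 2 + 0, so Z = 1.
A = 3 and Z = 1 is ³₁H — a triton.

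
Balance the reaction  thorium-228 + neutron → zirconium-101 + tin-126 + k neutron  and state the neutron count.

2

Conserve mass number: 229 = 101 + 126 + k, so k = 229 − 227 = 2.
Check atomic number: 90 = 40 + 50 + 0 = 90. ✓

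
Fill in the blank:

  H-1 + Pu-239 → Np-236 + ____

alpha particle

Conserve mass number: 1 + 239 = 236 + A, so A = 4.
Conserve atomic number: 1 + 94 = 93 + Z, so Z = 2.
A = 4 and Z = 2 is He-4 — an alpha particle.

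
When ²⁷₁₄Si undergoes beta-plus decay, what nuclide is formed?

Beta-plus decay: mass number changes by +0, atomic number by -1.
A: 27 = 27; Z: 14 − 1 = 13.
Z = 13 is aluminium, so the daughter is ²⁷₁₃Al.

Al-27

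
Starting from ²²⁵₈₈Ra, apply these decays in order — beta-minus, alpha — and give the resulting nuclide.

Fr-221

Start: (A, Z) = (225, 88).
After β⁻: (225, 89).
After α: (221, 87).
Z = 87 is francium.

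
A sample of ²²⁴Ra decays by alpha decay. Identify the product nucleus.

Rn-220

Alpha decay: mass number changes by -4, atomic number by -2.
A: 224 − 4 = 220; Z: 88 − 2 = 86.
Z = 86 is radon, so the daughter is ²²⁰Rn.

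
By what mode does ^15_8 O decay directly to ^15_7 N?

ΔA = 15 − 15 = 0; ΔZ = 7 − 8 = -1.
A is unchanged and Z drops by 1 — a proton has become a neutron (β⁺ emission or electron capture).

beta-plus decay or electron capture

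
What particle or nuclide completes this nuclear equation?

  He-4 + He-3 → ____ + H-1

Li-6

Conserve mass number: 4 + 3 = A + 1, so A = 6.
Conserve atomic number: 2 + 2 = Z + 1, so Z = 3.
Z = 3 is lithium, so the species is Li-6.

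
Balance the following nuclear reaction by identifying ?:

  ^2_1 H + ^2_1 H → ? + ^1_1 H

Conserve mass number: 2 + 2 = A + 1, so A = 3.
Conserve atomic number: 1 + 1 = Z + 1, so Z = 1.
A = 3 and Z = 1 is ^3_1 H — a triton.

H-3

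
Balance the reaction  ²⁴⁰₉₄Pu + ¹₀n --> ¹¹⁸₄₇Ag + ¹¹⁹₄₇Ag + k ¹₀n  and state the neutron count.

4

Conserve mass number: 241 = 118 + 119 + k, so k = 241 − 237 = 4.
Check atomic number: 94 = 47 + 47 + 0 = 94. ✓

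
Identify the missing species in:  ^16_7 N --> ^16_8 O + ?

beta-minus particle

Conserve mass number: 16 = 16 + A, so A = 0.
Conserve atomic number: 7 = 8 + Z, so Z = -1.
A = 0 and Z = -1 is ^0_-1 e — a beta-minus particle.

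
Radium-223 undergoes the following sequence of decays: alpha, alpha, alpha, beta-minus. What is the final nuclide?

Bi-211

Start: (A, Z) = (223, 88).
After α: (219, 86).
After α: (215, 84).
After α: (211, 82).
After β⁻: (211, 83).
Z = 83 is bismuth.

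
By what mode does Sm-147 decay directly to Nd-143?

ΔA = 143 − 147 = -4; ΔZ = 60 − 62 = -2.
A drops by 4 and Z drops by 2 — the signature of alpha emission.

alpha decay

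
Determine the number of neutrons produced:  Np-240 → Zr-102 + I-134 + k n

4

Conserve mass number: 240 = 102 + 134 + k, so k = 240 − 236 = 4.
Check atomic number: 93 = 40 + 53 + 0 = 93. ✓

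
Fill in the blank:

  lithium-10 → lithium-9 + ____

Conserve mass number: 10 = 9 + A, so A = 1.
Conserve atomic number: 3 = 3 + Z, so Z = 0.
A = 1 and Z = 0 is neutron — a neutron.

neutron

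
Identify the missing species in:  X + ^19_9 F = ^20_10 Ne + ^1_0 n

Conserve mass number: A + 19 = 20 + 1, so A = 2.
Conserve atomic number: Z + 9 = 10 + 0, so Z = 1.
A = 2 and Z = 1 is ^2_1 H — a deuteron.

deuteron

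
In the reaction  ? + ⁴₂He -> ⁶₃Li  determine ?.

Conserve mass number: A + 4 = 6, so A = 2.
Conserve atomic number: Z + 2 = 3, so Z = 1.
A = 2 and Z = 1 is ²₁H — a deuteron.

deuteron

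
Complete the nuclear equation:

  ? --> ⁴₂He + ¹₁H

Li-5

Conserve mass number: A = 4 + 1, so A = 5.
Conserve atomic number: Z = 2 + 1, so Z = 3.
Z = 3 is lithium, so the species is ⁵₃Li.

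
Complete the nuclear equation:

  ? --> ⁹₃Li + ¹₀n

Conserve mass number: A = 9 + 1, so A = 10.
Conserve atomic number: Z = 3 + 0, so Z = 3.
Z = 3 is lithium, so the species is ¹⁰₃Li.

Li-10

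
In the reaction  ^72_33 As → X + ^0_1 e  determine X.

Conserve mass number: 72 = A + 0, so A = 72.
Conserve atomic number: 33 = Z + 1, so Z = 32.
Z = 32 is germanium, so the species is ^72_32 Ge.

Ge-72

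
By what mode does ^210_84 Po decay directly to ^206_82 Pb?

ΔA = 206 − 210 = -4; ΔZ = 82 − 84 = -2.
A drops by 4 and Z drops by 2 — the signature of alpha emission.

alpha decay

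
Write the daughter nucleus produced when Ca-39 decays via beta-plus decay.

K-39

Beta-plus decay: mass number changes by +0, atomic number by -1.
A: 39 = 39; Z: 20 − 1 = 19.
Z = 19 is potassium, so the daughter is K-39.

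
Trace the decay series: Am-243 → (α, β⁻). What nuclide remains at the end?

Start: (A, Z) = (243, 95).
After α: (239, 93).
After β⁻: (239, 94).
Z = 94 is plutonium.

Pu-239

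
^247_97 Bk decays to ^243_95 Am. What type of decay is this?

alpha decay

ΔA = 243 − 247 = -4; ΔZ = 95 − 97 = -2.
A drops by 4 and Z drops by 2 — the signature of alpha emission.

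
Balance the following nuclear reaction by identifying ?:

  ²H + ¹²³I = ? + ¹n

Xe-124

Conserve mass number: 2 + 123 = A + 1, so A = 124.
Conserve atomic number: 1 + 53 = Z + 0, so Z = 54.
Z = 54 is xenon, so the species is ¹²⁴Xe.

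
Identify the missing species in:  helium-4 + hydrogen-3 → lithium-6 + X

neutron

Conserve mass number: 4 + 3 = 6 + A, so A = 1.
Conserve atomic number: 2 + 1 = 3 + Z, so Z = 0.
A = 1 and Z = 0 is neutron — a neutron.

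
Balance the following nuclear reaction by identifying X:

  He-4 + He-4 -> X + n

Be-7

Conserve mass number: 4 + 4 = A + 1, so A = 7.
Conserve atomic number: 2 + 2 = Z + 0, so Z = 4.
Z = 4 is beryllium, so the species is Be-7.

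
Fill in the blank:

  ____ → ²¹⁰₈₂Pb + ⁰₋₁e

Tl-210

Conserve mass number: A = 210 + 0, so A = 210.
Conserve atomic number: Z = 82 − 1, so Z = 81.
Z = 81 is thallium, so the species is ²¹⁰₈₁Tl.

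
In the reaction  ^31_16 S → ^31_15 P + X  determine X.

Conserve mass number: 31 = 31 + A, so A = 0.
Conserve atomic number: 16 = 15 + Z, so Z = 1.
A = 0 and Z = 1 is ^0_1 e — a positron.

positron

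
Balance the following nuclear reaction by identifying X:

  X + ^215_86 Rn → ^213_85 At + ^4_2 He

Conserve mass number: A + 215 = 213 + 4, so A = 2.
Conserve atomic number: Z + 86 = 85 + 2, so Z = 1.
A = 2 and Z = 1 is ^2_1 H — a deuteron.

deuteron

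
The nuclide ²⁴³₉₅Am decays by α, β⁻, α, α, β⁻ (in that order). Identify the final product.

Start: (A, Z) = (243, 95).
After α: (239, 93).
After β⁻: (239, 94).
After α: (235, 92).
After α: (231, 90).
After β⁻: (231, 91).
Z = 91 is protactinium.

Pa-231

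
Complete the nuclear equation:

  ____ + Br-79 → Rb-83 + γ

Conserve mass number: A + 79 = 83 + 0, so A = 4.
Conserve atomic number: Z + 35 = 37 + 0, so Z = 2.
A = 4 and Z = 2 is He-4 — an alpha particle.

alpha particle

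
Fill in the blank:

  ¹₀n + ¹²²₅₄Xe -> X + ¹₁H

Conserve mass number: 1 + 122 = A + 1, so A = 122.
Conserve atomic number: 0 + 54 = Z + 1, so Z = 53.
Z = 53 is iodine, so the species is ¹²²₅₃I.

I-122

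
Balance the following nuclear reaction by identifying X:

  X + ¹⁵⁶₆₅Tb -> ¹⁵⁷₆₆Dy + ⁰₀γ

proton

Conserve mass number: A + 156 = 157 + 0, so A = 1.
Conserve atomic number: Z + 65 = 66 + 0, so Z = 1.
A = 1 and Z = 1 is ¹₁H — a proton.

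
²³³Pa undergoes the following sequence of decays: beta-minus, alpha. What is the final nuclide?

Th-229

Start: (A, Z) = (233, 91).
After β⁻: (233, 92).
After α: (229, 90).
Z = 90 is thorium.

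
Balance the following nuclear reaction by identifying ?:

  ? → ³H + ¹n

Conserve mass number: A = 3 + 1, so A = 4.
Conserve atomic number: Z = 1 + 0, so Z = 1.
Z = 1 is hydrogen, so the species is ⁴H.

H-4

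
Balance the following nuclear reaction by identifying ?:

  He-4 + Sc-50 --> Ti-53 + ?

Conserve mass number: 4 + 50 = 53 + A, so A = 1.
Conserve atomic number: 2 + 21 = 22 + Z, so Z = 1.
A = 1 and Z = 1 is H-1 — a proton.

proton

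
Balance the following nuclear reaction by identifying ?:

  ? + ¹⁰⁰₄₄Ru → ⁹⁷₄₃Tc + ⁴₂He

Conserve mass number: A + 100 = 97 + 4, so A = 1.
Conserve atomic number: Z + 44 = 43 + 2, so Z = 1.
A = 1 and Z = 1 is ¹₁H — a proton.

proton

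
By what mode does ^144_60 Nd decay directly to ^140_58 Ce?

ΔA = 140 − 144 = -4; ΔZ = 58 − 60 = -2.
A drops by 4 and Z drops by 2 — the signature of alpha emission.

alpha decay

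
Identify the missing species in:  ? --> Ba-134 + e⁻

Cs-134

Conserve mass number: A = 134 + 0, so A = 134.
Conserve atomic number: Z = 56 − 1, so Z = 55.
Z = 55 is caesium, so the species is Cs-134.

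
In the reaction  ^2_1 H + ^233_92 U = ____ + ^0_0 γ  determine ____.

Np-235

Conserve mass number: 2 + 233 = A + 0, so A = 235.
Conserve atomic number: 1 + 92 = Z + 0, so Z = 93.
Z = 93 is neptunium, so the species is ^235_93 Np.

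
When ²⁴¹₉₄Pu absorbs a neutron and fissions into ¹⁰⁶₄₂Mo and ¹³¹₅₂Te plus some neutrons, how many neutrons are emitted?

Conserve mass number: 242 = 106 + 131 + k, so k = 242 − 237 = 5.
Check atomic number: 94 = 42 + 52 + 0 = 94. ✓

5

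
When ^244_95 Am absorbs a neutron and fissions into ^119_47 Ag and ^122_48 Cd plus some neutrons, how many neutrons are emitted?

Conserve mass number: 245 = 119 + 122 + k, so k = 245 − 241 = 4.
Check atomic number: 95 = 47 + 48 + 0 = 95. ✓

4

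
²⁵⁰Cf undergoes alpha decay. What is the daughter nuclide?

Cm-246

Alpha decay: mass number changes by -4, atomic number by -2.
A: 250 − 4 = 246; Z: 98 − 2 = 96.
Z = 96 is curium, so the daughter is ²⁴⁶Cm.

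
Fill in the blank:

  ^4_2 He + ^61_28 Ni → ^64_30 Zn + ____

neutron

Conserve mass number: 4 + 61 = 64 + A, so A = 1.
Conserve atomic number: 2 + 28 = 30 + Z, so Z = 0.
A = 1 and Z = 0 is ^1_0 n — a neutron.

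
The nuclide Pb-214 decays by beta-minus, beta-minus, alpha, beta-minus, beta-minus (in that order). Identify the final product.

Po-210

Start: (A, Z) = (214, 82).
After β⁻: (214, 83).
After β⁻: (214, 84).
After α: (210, 82).
After β⁻: (210, 83).
After β⁻: (210, 84).
Z = 84 is polonium.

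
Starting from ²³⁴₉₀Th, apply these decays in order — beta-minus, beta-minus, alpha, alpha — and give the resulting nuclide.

Ra-226

Start: (A, Z) = (234, 90).
After β⁻: (234, 91).
After β⁻: (234, 92).
After α: (230, 90).
After α: (226, 88).
Z = 88 is radium.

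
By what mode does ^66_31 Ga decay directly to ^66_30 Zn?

ΔA = 66 − 66 = 0; ΔZ = 30 − 31 = -1.
A is unchanged and Z drops by 1 — a proton has become a neutron (β⁺ emission or electron capture).

beta-plus decay or electron capture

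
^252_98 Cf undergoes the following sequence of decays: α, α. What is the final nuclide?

Pu-244

Start: (A, Z) = (252, 98).
After α: (248, 96).
After α: (244, 94).
Z = 94 is plutonium.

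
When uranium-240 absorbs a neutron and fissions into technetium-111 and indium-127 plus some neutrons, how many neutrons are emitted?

3

Conserve mass number: 241 = 111 + 127 + k, so k = 241 − 238 = 3.
Check atomic number: 92 = 43 + 49 + 0 = 92. ✓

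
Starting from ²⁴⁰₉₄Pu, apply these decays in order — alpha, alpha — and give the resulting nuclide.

Start: (A, Z) = (240, 94).
After α: (236, 92).
After α: (232, 90).
Z = 90 is thorium.

Th-232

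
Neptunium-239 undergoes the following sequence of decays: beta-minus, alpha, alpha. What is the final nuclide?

Start: (A, Z) = (239, 93).
After β⁻: (239, 94).
After α: (235, 92).
After α: (231, 90).
Z = 90 is thorium.

Th-231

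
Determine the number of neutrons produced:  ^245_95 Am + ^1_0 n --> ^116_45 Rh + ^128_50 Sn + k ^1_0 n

Conserve mass number: 246 = 116 + 128 + k, so k = 246 − 244 = 2.
Check atomic number: 95 = 45 + 50 + 0 = 95. ✓

2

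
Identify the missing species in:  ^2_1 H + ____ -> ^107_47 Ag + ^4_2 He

Conserve mass number: 2 + A = 107 + 4, so A = 109.
Conserve atomic number: 1 + Z = 47 + 2, so Z = 48.
Z = 48 is cadmium, so the species is ^109_48 Cd.

Cd-109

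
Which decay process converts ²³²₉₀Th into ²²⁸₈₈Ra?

alpha decay

ΔA = 228 − 232 = -4; ΔZ = 88 − 90 = -2.
A drops by 4 and Z drops by 2 — the signature of alpha emission.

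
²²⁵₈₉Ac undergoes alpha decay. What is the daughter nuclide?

Alpha decay: mass number changes by -4, atomic number by -2.
A: 225 − 4 = 221; Z: 89 − 2 = 87.
Z = 87 is francium, so the daughter is ²²¹₈₇Fr.

Fr-221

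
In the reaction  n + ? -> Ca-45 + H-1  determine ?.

Conserve mass number: 1 + A = 45 + 1, so A = 45.
Conserve atomic number: 0 + Z = 20 + 1, so Z = 21.
Z = 21 is scandium, so the species is Sc-45.

Sc-45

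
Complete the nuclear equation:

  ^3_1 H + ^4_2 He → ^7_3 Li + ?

gamma ray

Conserve mass number: 3 + 4 = 7 + A, so A = 0.
Conserve atomic number: 1 + 2 = 3 + Z, so Z = 0.
A = 0 and Z = 0 is ^0_0 γ — a gamma ray.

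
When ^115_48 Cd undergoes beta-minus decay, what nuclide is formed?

In-115

Beta-minus decay: mass number changes by +0, atomic number by +1.
A: 115 = 115; Z: 48 + 1 = 49.
Z = 49 is indium, so the daughter is ^115_49 In.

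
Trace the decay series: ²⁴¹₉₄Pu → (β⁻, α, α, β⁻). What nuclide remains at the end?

U-233

Start: (A, Z) = (241, 94).
After β⁻: (241, 95).
After α: (237, 93).
After α: (233, 91).
After β⁻: (233, 92).
Z = 92 is uranium.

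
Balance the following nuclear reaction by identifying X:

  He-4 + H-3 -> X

Li-7

Conserve mass number: 4 + 3 = A, so A = 7.
Conserve atomic number: 2 + 1 = Z, so Z = 3.
Z = 3 is lithium, so the species is Li-7.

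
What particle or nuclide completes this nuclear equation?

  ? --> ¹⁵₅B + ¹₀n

B-16

Conserve mass number: A = 15 + 1, so A = 16.
Conserve atomic number: Z = 5 + 0, so Z = 5.
Z = 5 is boron, so the species is ¹⁶₅B.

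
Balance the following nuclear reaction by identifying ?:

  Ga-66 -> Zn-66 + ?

Conserve mass number: 66 = 66 + A, so A = 0.
Conserve atomic number: 31 = 30 + Z, so Z = 1.
A = 0 and Z = 1 is e⁺ — a positron.

positron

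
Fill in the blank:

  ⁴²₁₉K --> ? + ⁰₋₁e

Conserve mass number: 42 = A + 0, so A = 42.
Conserve atomic number: 19 = Z − 1, so Z = 20.
Z = 20 is calcium, so the species is ⁴²₂₀Ca.

Ca-42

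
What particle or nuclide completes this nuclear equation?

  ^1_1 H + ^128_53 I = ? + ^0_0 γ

Xe-129

Conserve mass number: 1 + 128 = A + 0, so A = 129.
Conserve atomic number: 1 + 53 = Z + 0, so Z = 54.
Z = 54 is xenon, so the species is ^129_54 Xe.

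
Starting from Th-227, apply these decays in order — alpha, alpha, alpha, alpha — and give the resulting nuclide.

Start: (A, Z) = (227, 90).
After α: (223, 88).
After α: (219, 86).
After α: (215, 84).
After α: (211, 82).
Z = 82 is lead.

Pb-211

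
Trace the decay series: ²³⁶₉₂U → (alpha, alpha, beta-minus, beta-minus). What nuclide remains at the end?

Start: (A, Z) = (236, 92).
After α: (232, 90).
After α: (228, 88).
After β⁻: (228, 89).
After β⁻: (228, 90).
Z = 90 is thorium.

Th-228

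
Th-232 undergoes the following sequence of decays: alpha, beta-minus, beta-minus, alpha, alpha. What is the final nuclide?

Start: (A, Z) = (232, 90).
After α: (228, 88).
After β⁻: (228, 89).
After β⁻: (228, 90).
After α: (224, 88).
After α: (220, 86).
Z = 86 is radon.

Rn-220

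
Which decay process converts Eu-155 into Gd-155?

beta-minus decay

ΔA = 155 − 155 = 0; ΔZ = 64 − 63 = +1.
A is unchanged and Z rises by 1 — a neutron has become a proton (β⁻ decay).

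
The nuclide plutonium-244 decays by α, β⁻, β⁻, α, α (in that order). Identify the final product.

Start: (A, Z) = (244, 94).
After α: (240, 92).
After β⁻: (240, 93).
After β⁻: (240, 94).
After α: (236, 92).
After α: (232, 90).
Z = 90 is thorium.

Th-232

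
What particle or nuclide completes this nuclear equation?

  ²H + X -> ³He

proton

Conserve mass number: 2 + A = 3, so A = 1.
Conserve atomic number: 1 + Z = 2, so Z = 1.
A = 1 and Z = 1 is ¹H — a proton.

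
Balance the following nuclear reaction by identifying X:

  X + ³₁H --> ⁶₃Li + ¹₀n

alpha particle

Conserve mass number: A + 3 = 6 + 1, so A = 4.
Conserve atomic number: Z + 1 = 3 + 0, so Z = 2.
A = 4 and Z = 2 is ⁴₂He — an alpha particle.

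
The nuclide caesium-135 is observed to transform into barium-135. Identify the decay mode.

ΔA = 135 − 135 = 0; ΔZ = 56 − 55 = +1.
A is unchanged and Z rises by 1 — a neutron has become a proton (β⁻ decay).

beta-minus decay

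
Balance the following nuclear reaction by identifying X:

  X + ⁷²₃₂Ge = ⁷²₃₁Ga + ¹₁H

neutron

Conserve mass number: A + 72 = 72 + 1, so A = 1.
Conserve atomic number: Z + 32 = 31 + 1, so Z = 0.
A = 1 and Z = 0 is ¹₀n — a neutron.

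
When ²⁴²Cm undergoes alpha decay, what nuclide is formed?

Pu-238

Alpha decay: mass number changes by -4, atomic number by -2.
A: 242 − 4 = 238; Z: 96 − 2 = 94.
Z = 94 is plutonium, so the daughter is ²³⁸Pu.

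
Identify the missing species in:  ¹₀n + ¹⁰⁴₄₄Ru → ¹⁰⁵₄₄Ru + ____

gamma ray

Conserve mass number: 1 + 104 = 105 + A, so A = 0.
Conserve atomic number: 0 + 44 = 44 + Z, so Z = 0.
A = 0 and Z = 0 is ⁰₀γ — a gamma ray.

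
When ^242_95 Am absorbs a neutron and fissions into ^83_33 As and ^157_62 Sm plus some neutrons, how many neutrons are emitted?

Conserve mass number: 243 = 83 + 157 + k, so k = 243 − 240 = 3.
Check atomic number: 95 = 33 + 62 + 0 = 95. ✓

3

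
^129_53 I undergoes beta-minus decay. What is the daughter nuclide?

Beta-minus decay: mass number changes by +0, atomic number by +1.
A: 129 = 129; Z: 53 + 1 = 54.
Z = 54 is xenon, so the daughter is ^129_54 Xe.

Xe-129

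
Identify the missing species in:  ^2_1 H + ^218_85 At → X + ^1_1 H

Conserve mass number: 2 + 218 = A + 1, so A = 219.
Conserve atomic number: 1 + 85 = Z + 1, so Z = 85.
Z = 85 is astatine, so the species is ^219_85 At.

At-219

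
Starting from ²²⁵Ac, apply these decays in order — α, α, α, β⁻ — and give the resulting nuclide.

Po-213

Start: (A, Z) = (225, 89).
After α: (221, 87).
After α: (217, 85).
After α: (213, 83).
After β⁻: (213, 84).
Z = 84 is polonium.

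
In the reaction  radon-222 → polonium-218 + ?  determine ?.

alpha particle

Conserve mass number: 222 = 218 + A, so A = 4.
Conserve atomic number: 86 = 84 + Z, so Z = 2.
A = 4 and Z = 2 is helium-4 — an alpha particle.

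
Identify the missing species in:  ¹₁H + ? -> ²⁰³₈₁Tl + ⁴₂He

Conserve mass number: 1 + A = 203 + 4, so A = 206.
Conserve atomic number: 1 + Z = 81 + 2, so Z = 82.
Z = 82 is lead, so the species is ²⁰⁶₈₂Pb.

Pb-206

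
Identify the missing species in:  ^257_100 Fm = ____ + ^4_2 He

Cf-253

Conserve mass number: 257 = A + 4, so A = 253.
Conserve atomic number: 100 = Z + 2, so Z = 98.
Z = 98 is californium, so the species is ^253_98 Cf.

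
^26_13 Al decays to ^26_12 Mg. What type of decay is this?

beta-plus decay or electron capture

ΔA = 26 − 26 = 0; ΔZ = 12 − 13 = -1.
A is unchanged and Z drops by 1 — a proton has become a neutron (β⁺ emission or electron capture).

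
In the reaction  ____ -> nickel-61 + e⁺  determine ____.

Conserve mass number: A = 61 + 0, so A = 61.
Conserve atomic number: Z = 28 + 1, so Z = 29.
Z = 29 is copper, so the species is copper-61.

Cu-61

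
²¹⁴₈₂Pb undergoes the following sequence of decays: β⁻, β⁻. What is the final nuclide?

Start: (A, Z) = (214, 82).
After β⁻: (214, 83).
After β⁻: (214, 84).
Z = 84 is polonium.

Po-214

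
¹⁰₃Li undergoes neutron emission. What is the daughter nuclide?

Neutron emission: mass number changes by -1, atomic number by +0.
A: 10 − 1 = 9; Z: 3 = 3.
Z = 3 is lithium, so the daughter is ⁹₃Li.

Li-9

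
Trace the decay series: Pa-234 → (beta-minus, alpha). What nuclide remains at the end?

Th-230

Start: (A, Z) = (234, 91).
After β⁻: (234, 92).
After α: (230, 90).
Z = 90 is thorium.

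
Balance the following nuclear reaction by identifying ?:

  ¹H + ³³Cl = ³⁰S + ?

alpha particle

Conserve mass number: 1 + 33 = 30 + A, so A = 4.
Conserve atomic number: 1 + 17 = 16 + Z, so Z = 2.
A = 4 and Z = 2 is ⁴He — an alpha particle.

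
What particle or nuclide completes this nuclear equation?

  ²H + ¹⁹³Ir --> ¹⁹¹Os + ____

Conserve mass number: 2 + 193 = 191 + A, so A = 4.
Conserve atomic number: 1 + 77 = 76 + Z, so Z = 2.
A = 4 and Z = 2 is ⁴He — an alpha particle.

alpha particle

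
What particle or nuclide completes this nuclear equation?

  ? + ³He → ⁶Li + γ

Conserve mass number: A + 3 = 6 + 0, so A = 3.
Conserve atomic number: Z + 2 = 3 + 0, so Z = 1.
A = 3 and Z = 1 is ³H — a triton.

triton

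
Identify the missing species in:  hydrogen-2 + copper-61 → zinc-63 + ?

gamma ray

Conserve mass number: 2 + 61 = 63 + A, so A = 0.
Conserve atomic number: 1 + 29 = 30 + Z, so Z = 0.
A = 0 and Z = 0 is γ — a gamma ray.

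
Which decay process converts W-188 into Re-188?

ΔA = 188 − 188 = 0; ΔZ = 75 − 74 = +1.
A is unchanged and Z rises by 1 — a neutron has become a proton (β⁻ decay).

beta-minus decay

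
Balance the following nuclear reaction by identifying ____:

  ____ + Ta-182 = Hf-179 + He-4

Conserve mass number: A + 182 = 179 + 4, so A = 1.
Conserve atomic number: Z + 73 = 72 + 2, so Z = 1.
A = 1 and Z = 1 is H-1 — a proton.

proton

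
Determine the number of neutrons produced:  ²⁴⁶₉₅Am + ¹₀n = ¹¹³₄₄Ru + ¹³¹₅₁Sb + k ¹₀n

Conserve mass number: 247 = 113 + 131 + k, so k = 247 − 244 = 3.
Check atomic number: 95 = 44 + 51 + 0 = 95. ✓

3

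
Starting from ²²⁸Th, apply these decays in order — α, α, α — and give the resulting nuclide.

Start: (A, Z) = (228, 90).
After α: (224, 88).
After α: (220, 86).
After α: (216, 84).
Z = 84 is polonium.

Po-216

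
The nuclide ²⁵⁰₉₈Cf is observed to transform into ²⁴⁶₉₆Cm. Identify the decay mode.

alpha decay

ΔA = 246 − 250 = -4; ΔZ = 96 − 98 = -2.
A drops by 4 and Z drops by 2 — the signature of alpha emission.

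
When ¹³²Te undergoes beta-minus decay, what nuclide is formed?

I-132

Beta-minus decay: mass number changes by +0, atomic number by +1.
A: 132 = 132; Z: 52 + 1 = 53.
Z = 53 is iodine, so the daughter is ¹³²I.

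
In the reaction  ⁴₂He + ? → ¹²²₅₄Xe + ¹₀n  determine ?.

Conserve mass number: 4 + A = 122 + 1, so A = 119.
Conserve atomic number: 2 + Z = 54 + 0, so Z = 52.
Z = 52 is tellurium, so the species is ¹¹⁹₅₂Te.

Te-119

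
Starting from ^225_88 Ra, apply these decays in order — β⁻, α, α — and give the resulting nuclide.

Start: (A, Z) = (225, 88).
After β⁻: (225, 89).
After α: (221, 87).
After α: (217, 85).
Z = 85 is astatine.

At-217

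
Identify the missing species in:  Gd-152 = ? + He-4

Sm-148

Conserve mass number: 152 = A + 4, so A = 148.
Conserve atomic number: 64 = Z + 2, so Z = 62.
Z = 62 is samarium, so the species is Sm-148.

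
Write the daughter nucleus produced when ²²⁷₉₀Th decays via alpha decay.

Ra-223

Alpha decay: mass number changes by -4, atomic number by -2.
A: 227 − 4 = 223; Z: 90 − 2 = 88.
Z = 88 is radium, so the daughter is ²²³₈₈Ra.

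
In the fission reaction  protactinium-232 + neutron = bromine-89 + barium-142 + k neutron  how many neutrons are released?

2

Conserve mass number: 233 = 89 + 142 + k, so k = 233 − 231 = 2.
Check atomic number: 91 = 35 + 56 + 0 = 91. ✓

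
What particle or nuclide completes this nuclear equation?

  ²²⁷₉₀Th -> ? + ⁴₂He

Ra-223

Conserve mass number: 227 = A + 4, so A = 223.
Conserve atomic number: 90 = Z + 2, so Z = 88.
Z = 88 is radium, so the species is ²²³₈₈Ra.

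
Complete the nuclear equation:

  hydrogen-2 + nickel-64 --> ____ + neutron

Conserve mass number: 2 + 64 = A + 1, so A = 65.
Conserve atomic number: 1 + 28 = Z + 0, so Z = 29.
Z = 29 is copper, so the species is copper-65.

Cu-65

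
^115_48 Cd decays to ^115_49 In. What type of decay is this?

beta-minus decay

ΔA = 115 − 115 = 0; ΔZ = 49 − 48 = +1.
A is unchanged and Z rises by 1 — a neutron has become a proton (β⁻ decay).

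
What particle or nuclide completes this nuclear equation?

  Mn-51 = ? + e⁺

Conserve mass number: 51 = A + 0, so A = 51.
Conserve atomic number: 25 = Z + 1, so Z = 24.
Z = 24 is chromium, so the species is Cr-51.

Cr-51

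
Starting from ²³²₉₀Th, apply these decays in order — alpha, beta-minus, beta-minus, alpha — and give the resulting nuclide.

Start: (A, Z) = (232, 90).
After α: (228, 88).
After β⁻: (228, 89).
After β⁻: (228, 90).
After α: (224, 88).
Z = 88 is radium.

Ra-224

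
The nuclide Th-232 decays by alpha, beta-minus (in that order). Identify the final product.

Start: (A, Z) = (232, 90).
After α: (228, 88).
After β⁻: (228, 89).
Z = 89 is actinium.

Ac-228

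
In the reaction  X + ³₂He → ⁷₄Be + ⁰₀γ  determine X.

alpha particle

Conserve mass number: A + 3 = 7 + 0, so A = 4.
Conserve atomic number: Z + 2 = 4 + 0, so Z = 2.
A = 4 and Z = 2 is ⁴₂He — an alpha particle.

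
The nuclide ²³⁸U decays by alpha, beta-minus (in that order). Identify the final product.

Pa-234

Start: (A, Z) = (238, 92).
After α: (234, 90).
After β⁻: (234, 91).
Z = 91 is protactinium.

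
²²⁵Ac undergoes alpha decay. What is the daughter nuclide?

Alpha decay: mass number changes by -4, atomic number by -2.
A: 225 − 4 = 221; Z: 89 − 2 = 87.
Z = 87 is francium, so the daughter is ²²¹Fr.

Fr-221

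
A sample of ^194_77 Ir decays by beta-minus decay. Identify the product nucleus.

Beta-minus decay: mass number changes by +0, atomic number by +1.
A: 194 = 194; Z: 77 + 1 = 78.
Z = 78 is platinum, so the daughter is ^194_78 Pt.

Pt-194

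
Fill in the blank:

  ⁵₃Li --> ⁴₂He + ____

proton

Conserve mass number: 5 = 4 + A, so A = 1.
Conserve atomic number: 3 = 2 + Z, so Z = 1.
A = 1 and Z = 1 is ¹₁H — a proton.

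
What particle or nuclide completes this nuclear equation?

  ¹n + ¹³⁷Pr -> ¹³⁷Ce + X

proton

Conserve mass number: 1 + 137 = 137 + A, so A = 1.
Conserve atomic number: 0 + 59 = 58 + Z, so Z = 1.
A = 1 and Z = 1 is ¹H — a proton.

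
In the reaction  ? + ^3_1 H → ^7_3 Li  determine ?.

Conserve mass number: A + 3 = 7, so A = 4.
Conserve atomic number: Z + 1 = 3, so Z = 2.
A = 4 and Z = 2 is ^4_2 He — an alpha particle.

alpha particle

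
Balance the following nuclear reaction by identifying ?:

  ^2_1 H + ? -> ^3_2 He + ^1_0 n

deuteron

Conserve mass number: 2 + A = 3 + 1, so A = 2.
Conserve atomic number: 1 + Z = 2 + 0, so Z = 1.
A = 2 and Z = 1 is ^2_1 H — a deuteron.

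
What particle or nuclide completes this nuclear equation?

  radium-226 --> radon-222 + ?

alpha particle

Conserve mass number: 226 = 222 + A, so A = 4.
Conserve atomic number: 88 = 86 + Z, so Z = 2.
A = 4 and Z = 2 is helium-4 — an alpha particle.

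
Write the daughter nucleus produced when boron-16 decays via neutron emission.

Neutron emission: mass number changes by -1, atomic number by +0.
A: 16 − 1 = 15; Z: 5 = 5.
Z = 5 is boron, so the daughter is boron-15.

B-15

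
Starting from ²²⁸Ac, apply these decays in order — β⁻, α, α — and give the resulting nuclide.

Start: (A, Z) = (228, 89).
After β⁻: (228, 90).
After α: (224, 88).
After α: (220, 86).
Z = 86 is radon.

Rn-220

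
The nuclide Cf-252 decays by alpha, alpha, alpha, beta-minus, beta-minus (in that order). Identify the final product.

Pu-240

Start: (A, Z) = (252, 98).
After α: (248, 96).
After α: (244, 94).
After α: (240, 92).
After β⁻: (240, 93).
After β⁻: (240, 94).
Z = 94 is plutonium.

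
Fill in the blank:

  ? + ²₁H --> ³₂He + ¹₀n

deuteron

Conserve mass number: A + 2 = 3 + 1, so A = 2.
Conserve atomic number: Z + 1 = 2 + 0, so Z = 1.
A = 2 and Z = 1 is ²₁H — a deuteron.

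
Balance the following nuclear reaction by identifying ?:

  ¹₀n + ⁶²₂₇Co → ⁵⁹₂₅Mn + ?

Conserve mass number: 1 + 62 = 59 + A, so A = 4.
Conserve atomic number: 0 + 27 = 25 + Z, so Z = 2.
A = 4 and Z = 2 is ⁴₂He — an alpha particle.

alpha particle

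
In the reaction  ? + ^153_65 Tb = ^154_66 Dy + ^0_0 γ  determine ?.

proton

Conserve mass number: A + 153 = 154 + 0, so A = 1.
Conserve atomic number: Z + 65 = 66 + 0, so Z = 1.
A = 1 and Z = 1 is ^1_1 H — a proton.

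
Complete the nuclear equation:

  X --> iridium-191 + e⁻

Conserve mass number: A = 191 + 0, so A = 191.
Conserve atomic number: Z = 77 − 1, so Z = 76.
Z = 76 is osmium, so the species is osmium-191.

Os-191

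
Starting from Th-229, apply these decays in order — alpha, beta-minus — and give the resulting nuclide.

Start: (A, Z) = (229, 90).
After α: (225, 88).
After β⁻: (225, 89).
Z = 89 is actinium.

Ac-225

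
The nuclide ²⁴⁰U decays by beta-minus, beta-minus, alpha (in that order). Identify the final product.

U-236

Start: (A, Z) = (240, 92).
After β⁻: (240, 93).
After β⁻: (240, 94).
After α: (236, 92).
Z = 92 is uranium.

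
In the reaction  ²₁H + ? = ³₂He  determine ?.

proton

Conserve mass number: 2 + A = 3, so A = 1.
Conserve atomic number: 1 + Z = 2, so Z = 1.
A = 1 and Z = 1 is ¹₁H — a proton.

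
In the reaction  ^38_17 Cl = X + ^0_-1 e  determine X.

Conserve mass number: 38 = A + 0, so A = 38.
Conserve atomic number: 17 = Z − 1, so Z = 18.
Z = 18 is argon, so the species is ^38_18 Ar.

Ar-38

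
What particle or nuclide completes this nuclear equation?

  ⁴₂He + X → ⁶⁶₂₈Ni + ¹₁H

Co-63

Conserve mass number: 4 + A = 66 + 1, so A = 63.
Conserve atomic number: 2 + Z = 28 + 1, so Z = 27.
Z = 27 is cobalt, so the species is ⁶³₂₇Co.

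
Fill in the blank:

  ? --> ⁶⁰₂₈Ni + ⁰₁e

Cu-60

Conserve mass number: A = 60 + 0, so A = 60.
Conserve atomic number: Z = 28 + 1, so Z = 29.
Z = 29 is copper, so the species is ⁶⁰₂₉Cu.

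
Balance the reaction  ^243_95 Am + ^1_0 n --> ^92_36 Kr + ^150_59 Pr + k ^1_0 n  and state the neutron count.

Conserve mass number: 244 = 92 + 150 + k, so k = 244 − 242 = 2.
Check atomic number: 95 = 36 + 59 + 0 = 95. ✓

2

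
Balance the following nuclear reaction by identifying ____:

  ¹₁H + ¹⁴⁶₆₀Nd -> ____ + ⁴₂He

Pr-143

Conserve mass number: 1 + 146 = A + 4, so A = 143.
Conserve atomic number: 1 + 60 = Z + 2, so Z = 59.
Z = 59 is praseodymium, so the species is ¹⁴³₅₉Pr.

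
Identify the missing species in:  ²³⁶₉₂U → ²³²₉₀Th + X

alpha particle

Conserve mass number: 236 = 232 + A, so A = 4.
Conserve atomic number: 92 = 90 + Z, so Z = 2.
A = 4 and Z = 2 is ⁴₂He — an alpha particle.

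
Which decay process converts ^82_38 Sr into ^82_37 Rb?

ΔA = 82 − 82 = 0; ΔZ = 37 − 38 = -1.
A is unchanged and Z drops by 1 — a proton has become a neutron (β⁺ emission or electron capture).

beta-plus decay or electron capture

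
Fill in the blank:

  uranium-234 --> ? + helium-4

Conserve mass number: 234 = A + 4, so A = 230.
Conserve atomic number: 92 = Z + 2, so Z = 90.
Z = 90 is thorium, so the species is thorium-230.

Th-230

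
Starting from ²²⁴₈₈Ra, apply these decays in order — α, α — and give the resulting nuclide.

Start: (A, Z) = (224, 88).
After α: (220, 86).
After α: (216, 84).
Z = 84 is polonium.

Po-216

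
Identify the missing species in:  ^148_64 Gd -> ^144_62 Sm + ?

alpha particle

Conserve mass number: 148 = 144 + A, so A = 4.
Conserve atomic number: 64 = 62 + Z, so Z = 2.
A = 4 and Z = 2 is ^4_2 He — an alpha particle.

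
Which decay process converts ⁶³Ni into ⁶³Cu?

ΔA = 63 − 63 = 0; ΔZ = 29 − 28 = +1.
A is unchanged and Z rises by 1 — a neutron has become a proton (β⁻ decay).

beta-minus decay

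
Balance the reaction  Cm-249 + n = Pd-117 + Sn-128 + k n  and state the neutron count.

5

Conserve mass number: 250 = 117 + 128 + k, so k = 250 − 245 = 5.
Check atomic number: 96 = 46 + 50 + 0 = 96. ✓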